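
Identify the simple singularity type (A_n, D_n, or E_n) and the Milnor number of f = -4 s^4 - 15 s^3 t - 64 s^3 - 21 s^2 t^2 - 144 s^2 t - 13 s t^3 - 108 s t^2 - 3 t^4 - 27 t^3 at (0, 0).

The Hessian of f at 0 has rank 0. Corank 2; j^3 = -(4*s + 3*t)^3 is a perfect cube, so E-series; the 4-jet and mu = 7 give E_7.

Type E_7, Milnor number mu = 7.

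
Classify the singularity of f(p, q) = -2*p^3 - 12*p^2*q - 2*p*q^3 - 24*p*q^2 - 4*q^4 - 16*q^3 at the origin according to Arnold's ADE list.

The Hessian of f at 0 has rank 0. Corank 2; j^3 = -2*(p + 2*q)^3 is a perfect cube, so E-series; the 4-jet and mu = 7 give E_7.

E_7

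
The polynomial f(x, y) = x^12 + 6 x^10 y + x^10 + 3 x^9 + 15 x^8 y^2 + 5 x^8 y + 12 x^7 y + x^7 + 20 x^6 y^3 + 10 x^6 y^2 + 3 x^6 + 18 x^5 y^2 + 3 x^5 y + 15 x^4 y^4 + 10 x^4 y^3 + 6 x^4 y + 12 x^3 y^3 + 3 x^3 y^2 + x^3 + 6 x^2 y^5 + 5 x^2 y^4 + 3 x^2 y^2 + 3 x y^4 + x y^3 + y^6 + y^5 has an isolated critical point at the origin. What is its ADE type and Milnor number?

Type E_{7}, Milnor number mu = 7.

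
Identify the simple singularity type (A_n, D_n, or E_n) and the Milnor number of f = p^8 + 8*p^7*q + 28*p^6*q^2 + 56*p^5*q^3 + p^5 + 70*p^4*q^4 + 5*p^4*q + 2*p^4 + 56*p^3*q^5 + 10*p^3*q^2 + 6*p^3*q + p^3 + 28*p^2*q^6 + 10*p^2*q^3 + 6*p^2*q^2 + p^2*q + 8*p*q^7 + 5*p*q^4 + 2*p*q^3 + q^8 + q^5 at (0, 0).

Type D_{9}, Milnor number mu = 9.

The Hessian of f at 0 is [[0, 0], [0, 0]] with rank 0, so corank 2. A Groebner basis of the Jacobian ideal J(f) in C{p,q} is {p^2*q^2 - 13*p^2*q/4 - p^2 - 7*p*q^2/2 - 5*p*q/4 - 5*q^3/4, 59*p^2*q/8 + 2*p^2 + p*q^3 + 27*p*q^2/4 + 19*p*q/8 + 19*q^3/8, -23*p^2*q/2 - 3*p^2 - 9*p*q^2 - 7*p*q/2 + q^4 - 7*q^3/2, p^3 + 3*p^2*q + p^2 + 3*p*q^2 + p*q + q^3}; counting standard monomials gives mu = 9. Corank 2; j^3 = p^2*(p + q) has shape L^2 M (L != M), so D-series; mu = 9 gives D_9.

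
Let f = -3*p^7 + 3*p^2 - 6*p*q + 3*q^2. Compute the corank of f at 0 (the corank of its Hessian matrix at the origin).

1

Hessian at 0 has rank 1.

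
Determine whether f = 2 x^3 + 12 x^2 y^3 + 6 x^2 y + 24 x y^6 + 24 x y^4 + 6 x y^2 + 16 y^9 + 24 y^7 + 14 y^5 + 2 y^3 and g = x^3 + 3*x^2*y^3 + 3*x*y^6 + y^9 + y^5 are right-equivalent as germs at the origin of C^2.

Yes.

The Hessian of f at 0 is [[0, 0], [0, 0]] with rank 0, so corank 2. A Groebner basis of the Jacobian ideal J(f) in C{x,y} is {x^2/4 + x*y^3 + x*y/2 + y^2/4, y^4, x^3 - 3*x*y^2 - 2*y^3, x^2*y + 2*x*y^2 + y^3}; counting standard monomials gives mu = 8. Corank 2; j^3 = 2*(x + y)^3 is a perfect cube, so E-series; the 5-jet and mu = 8 give E_8. The Hessian of g at 0 is [[0, 0], [0, 0]] with rank 0, so corank 2. A Groebner basis of the Jacobian ideal J(g) in C{x,y} is {x^2/2 + x*y^3, y^4, x^3, x^2*y}; counting standard monomials gives mu = 8. Corank 2; j^3 = x^3 is a perfect cube, so E-series; the 5-jet and mu = 8 give E_8. Both have type E_8, hence right-equivalent.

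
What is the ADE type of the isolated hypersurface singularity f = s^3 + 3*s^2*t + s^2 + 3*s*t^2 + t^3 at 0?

A2

The Hessian of f at 0 is [[2, 0], [0, 0]] with rank 1, so corank 1. A Groebner basis of the Jacobian ideal J(f) in C{s,t} is {t^2, s}; counting standard monomials gives mu = 2. Corank 1: A-series; mu = 2 gives A_2.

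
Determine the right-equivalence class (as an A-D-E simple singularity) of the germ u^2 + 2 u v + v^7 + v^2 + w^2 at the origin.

A6

The Hessian of f at 0 has rank 2. Corank 1: A-series; mu = 6 gives A_6.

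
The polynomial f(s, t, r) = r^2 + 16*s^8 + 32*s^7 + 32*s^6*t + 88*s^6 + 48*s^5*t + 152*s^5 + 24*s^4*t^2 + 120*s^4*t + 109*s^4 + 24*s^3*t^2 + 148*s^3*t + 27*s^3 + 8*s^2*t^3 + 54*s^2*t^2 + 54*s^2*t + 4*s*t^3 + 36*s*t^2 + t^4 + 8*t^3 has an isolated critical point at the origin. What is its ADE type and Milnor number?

Type E_{6}, Milnor number mu = 6.

The Hessian of f at 0 has rank 1. Corank 2; j^3 = (3*s + 2*t)^3 is a perfect cube, so E-series; the 4-jet and mu = 6 give E_6.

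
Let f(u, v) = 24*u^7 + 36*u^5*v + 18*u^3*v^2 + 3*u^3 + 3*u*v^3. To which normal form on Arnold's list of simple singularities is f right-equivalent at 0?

E_{7}

The Hessian of f at 0 is [[0, 0], [0, 0]] with rank 0, so corank 2. A Groebner basis of the Jacobian ideal J(f) in C{u,v} is {u^3, u*v^2, 3*u^2 + v^3}; counting standard monomials gives mu = 7. Corank 2; j^3 = 3*u^3 is a perfect cube, so E-series; the 4-jet and mu = 7 give E_7.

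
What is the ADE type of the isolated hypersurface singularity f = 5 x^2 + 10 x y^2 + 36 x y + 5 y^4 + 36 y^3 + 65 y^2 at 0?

A1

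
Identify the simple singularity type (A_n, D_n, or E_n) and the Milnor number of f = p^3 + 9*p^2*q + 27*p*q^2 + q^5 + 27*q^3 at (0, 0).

The Hessian of f at 0 has rank 0. Corank 2; j^3 = (p + 3*q)^3 is a perfect cube, so E-series; the 5-jet and mu = 8 give E_8.

Type E_{8}, Milnor number mu = 8.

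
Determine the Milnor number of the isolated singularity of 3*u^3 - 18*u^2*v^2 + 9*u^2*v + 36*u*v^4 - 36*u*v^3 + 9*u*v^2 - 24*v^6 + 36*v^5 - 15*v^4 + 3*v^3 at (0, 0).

6

The Hessian of f at 0 has rank 0. Corank 2; j^3 = 3*(u + v)^3 is a perfect cube, so E-series; the 4-jet and mu = 6 give E_6.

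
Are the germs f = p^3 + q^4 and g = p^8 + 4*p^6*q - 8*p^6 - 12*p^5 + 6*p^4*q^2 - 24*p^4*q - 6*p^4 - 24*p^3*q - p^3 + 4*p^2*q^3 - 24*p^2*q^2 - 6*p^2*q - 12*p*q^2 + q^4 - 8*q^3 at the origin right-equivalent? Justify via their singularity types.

Yes.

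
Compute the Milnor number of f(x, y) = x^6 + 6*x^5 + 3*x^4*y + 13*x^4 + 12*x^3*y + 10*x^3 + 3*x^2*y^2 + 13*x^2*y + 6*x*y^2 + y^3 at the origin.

The Hessian of f at 0 has rank 0. Corank 2; j^3 = (2*x + y)*(5*x^2 + 4*x*y + y^2) splits into three distinct lines over C (the quadratic factor has nonzero discriminant), so D_4.

4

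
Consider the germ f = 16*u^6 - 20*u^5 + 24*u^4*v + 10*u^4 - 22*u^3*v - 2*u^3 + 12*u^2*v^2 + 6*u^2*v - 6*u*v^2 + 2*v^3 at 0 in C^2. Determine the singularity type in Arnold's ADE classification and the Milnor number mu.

Type E_7, Milnor number mu = 7.

The Hessian of f at 0 has rank 0. Corank 2; j^3 = -2*(u - v)^3 is a perfect cube, so E-series; the 4-jet and mu = 7 give E_7.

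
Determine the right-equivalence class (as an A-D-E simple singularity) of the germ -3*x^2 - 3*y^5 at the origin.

The Hessian of f at 0 is [[-6, 0], [0, 0]] with rank 1, so corank 1. A Groebner basis of the Jacobian ideal J(f) in C{x,y} is {y^4, x}; counting standard monomials gives mu = 4. Corank 1: A-series; mu = 4 gives A_4.

A4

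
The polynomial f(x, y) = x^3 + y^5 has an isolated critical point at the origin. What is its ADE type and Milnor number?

Type E_8, Milnor number mu = 8.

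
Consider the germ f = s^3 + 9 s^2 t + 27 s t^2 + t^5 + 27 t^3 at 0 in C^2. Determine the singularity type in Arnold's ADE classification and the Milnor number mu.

Type E_{8}, Milnor number mu = 8.

The Hessian of f at 0 is [[0, 0], [0, 0]] with rank 0, so corank 2. A Groebner basis of the Jacobian ideal J(f) in C{s,t} is {t^4, s^2 + 6*s*t + 9*t^2}; counting standard monomials gives mu = 8. Corank 2; j^3 = (s + 3*t)^3 is a perfect cube, so E-series; the 5-jet and mu = 8 give E_8.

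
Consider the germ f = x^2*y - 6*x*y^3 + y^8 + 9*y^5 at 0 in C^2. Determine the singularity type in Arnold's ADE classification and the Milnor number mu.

The Hessian of f at 0 is [[0, 0], [0, 0]] with rank 0, so corank 2. A Groebner basis of the Jacobian ideal J(f) in C{x,y} is {x^4, x^3*y + 27*x^2/8 - 81*x*y^2/8, -x^3/3 + x^2*y^2, -x*y/3 + y^3}; counting standard monomials gives mu = 9. Corank 2; j^3 = x^2*y has shape L^2 M (L != M), so D-series; mu = 9 gives D_9.

Type D9, Milnor number mu = 9.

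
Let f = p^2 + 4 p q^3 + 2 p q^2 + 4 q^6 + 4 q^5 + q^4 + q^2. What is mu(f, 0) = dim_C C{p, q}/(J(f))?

The Hessian of f at 0 is [[2, 0], [0, 2]] with rank 2, so corank 0. A Groebner basis of the Jacobian ideal J(f) in C{p,q} is {p, q}; counting standard monomials gives mu = 1. Corank 0: nondegenerate Morse point, so A_1.

1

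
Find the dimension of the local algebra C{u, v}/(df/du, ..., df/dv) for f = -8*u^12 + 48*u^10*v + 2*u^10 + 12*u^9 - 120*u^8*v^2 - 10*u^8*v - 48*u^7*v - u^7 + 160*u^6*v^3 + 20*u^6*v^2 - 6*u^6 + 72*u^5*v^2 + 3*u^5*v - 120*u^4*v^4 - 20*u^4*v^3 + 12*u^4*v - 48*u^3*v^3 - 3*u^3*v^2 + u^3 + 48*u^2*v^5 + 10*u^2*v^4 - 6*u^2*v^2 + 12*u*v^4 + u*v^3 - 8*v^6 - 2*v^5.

7

The Hessian of f at 0 has rank 0. Corank 2; j^3 = u^3 is a perfect cube, so E-series; the 4-jet and mu = 7 give E_7.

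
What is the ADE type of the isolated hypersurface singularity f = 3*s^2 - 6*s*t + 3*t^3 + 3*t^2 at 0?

A2

The Hessian of f at 0 is [[6, -6], [-6, 6]] with rank 1, so corank 1. A Groebner basis of the Jacobian ideal J(f) in C{s,t} is {t^2, s - t}; counting standard monomials gives mu = 2. Corank 1: A-series; mu = 2 gives A_2.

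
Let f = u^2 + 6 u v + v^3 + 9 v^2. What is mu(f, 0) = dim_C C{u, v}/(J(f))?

2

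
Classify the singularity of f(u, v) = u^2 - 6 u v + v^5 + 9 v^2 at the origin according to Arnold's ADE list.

The Hessian of f at 0 is [[2, -6], [-6, 18]] with rank 1, so corank 1. A Groebner basis of the Jacobian ideal J(f) in C{u,v} is {v^4, u - 3*v}; counting standard monomials gives mu = 4. Corank 1: A-series; mu = 4 gives A_4.

A4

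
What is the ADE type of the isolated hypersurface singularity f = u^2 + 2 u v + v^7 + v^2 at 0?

A6

The Hessian of f at 0 has rank 1. Corank 1: A-series; mu = 6 gives A_6.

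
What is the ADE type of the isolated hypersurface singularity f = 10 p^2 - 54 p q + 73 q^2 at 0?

A_{1}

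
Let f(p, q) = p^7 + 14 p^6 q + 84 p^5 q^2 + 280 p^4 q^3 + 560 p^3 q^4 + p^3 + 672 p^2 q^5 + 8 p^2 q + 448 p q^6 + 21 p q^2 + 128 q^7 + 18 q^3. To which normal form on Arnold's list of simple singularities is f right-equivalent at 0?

D8

The Hessian of f at 0 is [[0, 0], [0, 0]] with rank 0, so corank 2. A Groebner basis of the Jacobian ideal J(f) in C{p,q} is {p*q/7 + q^6 + 3*q^2/7, p*q^2 + 3*q^3, p^2 + 5*p*q + 6*q^2}; counting standard monomials gives mu = 8. Corank 2; j^3 = (p + 2*q)*(p + 3*q)^2 has shape L^2 M (L != M), so D-series; mu = 8 gives D_8.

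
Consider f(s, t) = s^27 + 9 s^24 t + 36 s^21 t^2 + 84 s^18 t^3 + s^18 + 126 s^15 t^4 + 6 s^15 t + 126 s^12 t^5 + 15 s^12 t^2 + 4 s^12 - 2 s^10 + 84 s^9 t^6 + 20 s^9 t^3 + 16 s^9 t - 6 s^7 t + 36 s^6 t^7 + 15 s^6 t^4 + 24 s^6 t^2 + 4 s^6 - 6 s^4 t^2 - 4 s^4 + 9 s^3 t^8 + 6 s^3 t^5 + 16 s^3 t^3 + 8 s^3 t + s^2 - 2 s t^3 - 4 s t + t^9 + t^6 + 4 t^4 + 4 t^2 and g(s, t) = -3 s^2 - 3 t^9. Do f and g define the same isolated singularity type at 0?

The Hessian of f at 0 is [[2, -4], [-4, 8]] with rank 1, so corank 1. A Groebner basis of the Jacobian ideal J(f) in C{s,t} is {575*s^2/4913 + s*t^3 - 2878*s*t/4913 + 3456*t^2/4913, 432*s^2/4913 - 2017*s*t/4913 + t^4 + 2306*t^2/4913, s^3 + 42*s*t^2/1297 - 4913*s/10376 - 159*t^3/10376 + 4913*t/5188, s^2*t - 2587*s*t^2/1297 - 4913*s/62256 + 82849*t^3/62256 + 4913*t/31128}; counting standard monomials gives mu = 8. Corank 1: A-series; mu = 8 gives A_8. The Hessian of g at 0 is [[-6, 0], [0, 0]] with rank 1, so corank 1. A Groebner basis of the Jacobian ideal J(g) in C{s,t} is {t^8, s}; counting standard monomials gives mu = 8. Corank 1: A-series; mu = 8 gives A_8. Both have type A_8, hence right-equivalent.

Yes.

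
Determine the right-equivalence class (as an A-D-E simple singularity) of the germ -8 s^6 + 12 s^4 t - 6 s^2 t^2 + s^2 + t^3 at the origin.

The Hessian of f at 0 is [[2, 0], [0, 0]] with rank 1, so corank 1. A Groebner basis of the Jacobian ideal J(f) in C{s,t} is {t^2, s}; counting standard monomials gives mu = 2. Corank 1: A-series; mu = 2 gives A_2.

A_2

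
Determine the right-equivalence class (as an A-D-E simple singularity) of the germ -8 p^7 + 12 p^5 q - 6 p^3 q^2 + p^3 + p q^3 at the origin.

The Hessian of f at 0 has rank 0. Corank 2; j^3 = p^3 is a perfect cube, so E-series; the 4-jet and mu = 7 give E_7.

E_7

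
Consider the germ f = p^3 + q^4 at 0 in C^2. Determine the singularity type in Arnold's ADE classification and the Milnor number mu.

The Hessian of f at 0 has rank 0. Corank 2; j^3 = p^3 is a perfect cube, so E-series; the 4-jet and mu = 6 give E_6.

Type E_6, Milnor number mu = 6.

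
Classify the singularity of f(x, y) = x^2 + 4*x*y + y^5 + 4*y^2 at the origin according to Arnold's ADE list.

A_{4}

The Hessian of f at 0 is [[2, 4], [4, 8]] with rank 1, so corank 1. A Groebner basis of the Jacobian ideal J(f) in C{x,y} is {y^4, x + 2*y}; counting standard monomials gives mu = 4. Corank 1: A-series; mu = 4 gives A_4.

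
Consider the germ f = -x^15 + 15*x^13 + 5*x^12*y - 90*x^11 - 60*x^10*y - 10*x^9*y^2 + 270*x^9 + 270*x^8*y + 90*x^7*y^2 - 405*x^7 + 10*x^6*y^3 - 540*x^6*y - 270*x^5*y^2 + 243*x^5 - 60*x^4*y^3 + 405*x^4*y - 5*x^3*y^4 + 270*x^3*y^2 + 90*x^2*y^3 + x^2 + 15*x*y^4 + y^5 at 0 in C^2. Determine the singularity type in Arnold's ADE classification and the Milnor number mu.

The Hessian of f at 0 has rank 1. Corank 1: A-series; mu = 4 gives A_4.

Type A_4, Milnor number mu = 4.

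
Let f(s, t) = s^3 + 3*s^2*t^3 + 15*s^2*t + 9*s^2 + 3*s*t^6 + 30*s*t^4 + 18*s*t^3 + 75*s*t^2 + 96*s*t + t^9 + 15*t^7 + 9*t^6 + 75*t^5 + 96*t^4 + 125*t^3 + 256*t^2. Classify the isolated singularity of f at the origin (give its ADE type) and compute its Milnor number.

The Hessian of f at 0 has rank 1. Corank 1: A-series; mu = 2 gives A_2.

Type A_2, Milnor number mu = 2.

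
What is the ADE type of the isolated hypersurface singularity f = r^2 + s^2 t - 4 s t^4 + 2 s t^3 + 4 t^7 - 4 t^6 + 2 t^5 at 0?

D_6

The Hessian of f at 0 is [[0, 0, 0], [0, 0, 0], [0, 0, 2]] with rank 1, so corank 2. A Groebner basis of the Jacobian ideal J(f) in C{s,t,r} is {s^3, s^2*t, -s^2/4 + s*t^2, s^2/2 + s*t + t^3, r}; counting standard monomials gives mu = 6. Corank 2; j^3 = s^2*t has shape L^2 M (L != M), so D-series; mu = 6 gives D_6.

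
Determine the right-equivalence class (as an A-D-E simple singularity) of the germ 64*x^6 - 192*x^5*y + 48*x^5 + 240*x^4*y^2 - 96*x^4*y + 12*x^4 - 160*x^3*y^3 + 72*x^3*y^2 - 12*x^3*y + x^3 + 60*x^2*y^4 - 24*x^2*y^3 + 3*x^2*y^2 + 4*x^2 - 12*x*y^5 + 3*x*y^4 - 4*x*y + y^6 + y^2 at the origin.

A_2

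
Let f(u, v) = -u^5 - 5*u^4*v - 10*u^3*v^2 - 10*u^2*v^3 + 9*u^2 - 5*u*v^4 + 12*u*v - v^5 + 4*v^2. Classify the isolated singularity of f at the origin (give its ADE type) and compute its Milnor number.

The Hessian of f at 0 is [[18, 12], [12, 8]] with rank 1, so corank 1. A Groebner basis of the Jacobian ideal J(f) in C{u,v} is {v^4, u + 2*v/3}; counting standard monomials gives mu = 4. Corank 1: A-series; mu = 4 gives A_4.

Type A4, Milnor number mu = 4.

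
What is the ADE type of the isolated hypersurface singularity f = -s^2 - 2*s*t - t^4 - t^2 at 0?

The Hessian of f at 0 is [[-2, -2], [-2, -2]] with rank 1, so corank 1. A Groebner basis of the Jacobian ideal J(f) in C{s,t} is {t^3, s + t}; counting standard monomials gives mu = 3. Corank 1: A-series; mu = 3 gives A_3.

A_3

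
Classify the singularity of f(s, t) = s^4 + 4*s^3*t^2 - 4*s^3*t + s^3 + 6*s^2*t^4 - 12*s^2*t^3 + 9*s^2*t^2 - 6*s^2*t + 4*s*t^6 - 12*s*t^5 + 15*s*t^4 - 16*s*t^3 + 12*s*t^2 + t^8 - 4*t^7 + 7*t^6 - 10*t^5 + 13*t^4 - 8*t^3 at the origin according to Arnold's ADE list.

E_6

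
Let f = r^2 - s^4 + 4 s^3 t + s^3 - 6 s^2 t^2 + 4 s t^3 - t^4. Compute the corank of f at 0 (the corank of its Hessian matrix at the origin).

2

Hessian at 0 has rank 1.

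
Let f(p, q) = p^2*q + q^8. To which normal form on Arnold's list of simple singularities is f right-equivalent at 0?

The Hessian of f at 0 has rank 0. Corank 2; j^3 = p^2*q has shape L^2 M (L != M), so D-series; mu = 9 gives D_9.

D9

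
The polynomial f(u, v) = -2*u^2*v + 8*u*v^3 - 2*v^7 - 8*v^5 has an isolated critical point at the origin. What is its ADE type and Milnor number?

The Hessian of f at 0 is [[0, 0], [0, 0]] with rank 0, so corank 2. A Groebner basis of the Jacobian ideal J(f) in C{u,v} is {u^2*v^2 + 4*u^2/7 - 8*u*v^2/7, u^3 + 8*u^2/7 - 16*u*v^2/7, -u*v/2 + v^3}; counting standard monomials gives mu = 8. Corank 2; j^3 = -2*u^2*v has shape L^2 M (L != M), so D-series; mu = 8 gives D_8.

Type D_8, Milnor number mu = 8.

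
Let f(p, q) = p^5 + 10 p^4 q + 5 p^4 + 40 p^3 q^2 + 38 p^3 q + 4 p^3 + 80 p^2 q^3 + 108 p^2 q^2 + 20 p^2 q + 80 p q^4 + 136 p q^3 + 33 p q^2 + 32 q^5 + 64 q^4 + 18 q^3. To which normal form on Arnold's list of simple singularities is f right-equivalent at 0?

D5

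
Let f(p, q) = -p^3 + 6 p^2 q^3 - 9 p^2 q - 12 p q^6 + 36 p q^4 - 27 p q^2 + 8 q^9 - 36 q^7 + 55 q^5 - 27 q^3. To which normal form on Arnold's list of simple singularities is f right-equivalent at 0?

E8

The Hessian of f at 0 has rank 0. Corank 2; j^3 = -(p + 3*q)^3 is a perfect cube, so E-series; the 5-jet and mu = 8 give E_8.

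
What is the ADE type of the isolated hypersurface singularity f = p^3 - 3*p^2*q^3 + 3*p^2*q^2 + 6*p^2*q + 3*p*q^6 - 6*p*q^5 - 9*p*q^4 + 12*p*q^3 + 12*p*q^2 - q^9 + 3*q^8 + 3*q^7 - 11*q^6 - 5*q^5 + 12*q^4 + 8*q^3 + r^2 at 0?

The Hessian of f at 0 has rank 1. Corank 2; j^3 = (p + 2*q)^3 is a perfect cube, so E-series; the 5-jet and mu = 8 give E_8.

E_{8}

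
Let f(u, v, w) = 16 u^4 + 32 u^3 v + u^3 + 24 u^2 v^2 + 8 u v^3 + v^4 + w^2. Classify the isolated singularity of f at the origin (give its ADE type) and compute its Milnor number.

The Hessian of f at 0 is [[0, 0, 0], [0, 0, 0], [0, 0, 2]] with rank 1, so corank 2. A Groebner basis of the Jacobian ideal J(f) in C{u,v,w} is {v^4, u*v^2 + v^3/6, u^2, w}; counting standard monomials gives mu = 6. Corank 2; j^3 = u^3 is a perfect cube, so E-series; the 4-jet and mu = 6 give E_6.

Type E6, Milnor number mu = 6.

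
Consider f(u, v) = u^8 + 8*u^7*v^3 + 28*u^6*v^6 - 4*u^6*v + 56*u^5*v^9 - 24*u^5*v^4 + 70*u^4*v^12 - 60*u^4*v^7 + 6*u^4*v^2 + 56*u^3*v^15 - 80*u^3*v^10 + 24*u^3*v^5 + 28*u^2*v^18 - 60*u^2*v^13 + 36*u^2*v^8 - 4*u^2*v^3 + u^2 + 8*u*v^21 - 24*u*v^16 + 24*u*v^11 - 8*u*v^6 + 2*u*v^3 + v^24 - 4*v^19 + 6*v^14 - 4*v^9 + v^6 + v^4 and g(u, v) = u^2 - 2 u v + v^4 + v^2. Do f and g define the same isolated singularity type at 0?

Yes.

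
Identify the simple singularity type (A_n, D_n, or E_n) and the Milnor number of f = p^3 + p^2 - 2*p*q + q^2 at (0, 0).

Type A_2, Milnor number mu = 2.

The Hessian of f at 0 is [[2, -2], [-2, 2]] with rank 1, so corank 1. A Groebner basis of the Jacobian ideal J(f) in C{p,q} is {q^2, p - q}; counting standard monomials gives mu = 2. Corank 1: A-series; mu = 2 gives A_2.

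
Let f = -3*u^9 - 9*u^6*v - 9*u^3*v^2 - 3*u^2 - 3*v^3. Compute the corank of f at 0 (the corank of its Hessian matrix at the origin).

1

Hessian at 0 has rank 1.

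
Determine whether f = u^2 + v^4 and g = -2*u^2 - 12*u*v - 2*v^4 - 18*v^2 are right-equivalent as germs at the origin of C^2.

The Hessian of f at 0 is [[2, 0], [0, 0]] with rank 1, so corank 1. A Groebner basis of the Jacobian ideal J(f) in C{u,v} is {v^3, u}; counting standard monomials gives mu = 3. Corank 1: A-series; mu = 3 gives A_3. The Hessian of g at 0 is [[-4, -12], [-12, -36]] with rank 1, so corank 1. A Groebner basis of the Jacobian ideal J(g) in C{u,v} is {v^3, u + 3*v}; counting standard monomials gives mu = 3. Corank 1: A-series; mu = 3 gives A_3. Both have type A_3, hence right-equivalent.

Yes.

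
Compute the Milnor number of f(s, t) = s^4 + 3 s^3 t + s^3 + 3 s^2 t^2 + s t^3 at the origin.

7

The Hessian of f at 0 has rank 0. Corank 2; j^3 = s^3 is a perfect cube, so E-series; the 4-jet and mu = 7 give E_7.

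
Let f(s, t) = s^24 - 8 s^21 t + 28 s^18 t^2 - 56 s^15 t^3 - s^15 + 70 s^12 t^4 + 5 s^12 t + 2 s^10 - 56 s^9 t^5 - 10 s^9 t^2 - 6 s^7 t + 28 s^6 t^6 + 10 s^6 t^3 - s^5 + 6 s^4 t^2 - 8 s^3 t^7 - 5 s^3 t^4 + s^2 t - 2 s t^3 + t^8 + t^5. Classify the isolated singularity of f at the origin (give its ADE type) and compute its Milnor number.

Type D_{9}, Milnor number mu = 9.

The Hessian of f at 0 is [[0, 0], [0, 0]] with rank 0, so corank 2. A Groebner basis of the Jacobian ideal J(f) in C{s,t} is {s^4, s^3*t + s^2/8 - s*t^2/8, -s^3 + s^2*t^2, -s*t + t^3}; counting standard monomials gives mu = 9. Corank 2; j^3 = s^2*t has shape L^2 M (L != M), so D-series; mu = 9 gives D_9.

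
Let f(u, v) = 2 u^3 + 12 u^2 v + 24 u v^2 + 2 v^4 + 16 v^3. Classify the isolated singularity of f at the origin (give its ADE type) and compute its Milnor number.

Type E_6, Milnor number mu = 6.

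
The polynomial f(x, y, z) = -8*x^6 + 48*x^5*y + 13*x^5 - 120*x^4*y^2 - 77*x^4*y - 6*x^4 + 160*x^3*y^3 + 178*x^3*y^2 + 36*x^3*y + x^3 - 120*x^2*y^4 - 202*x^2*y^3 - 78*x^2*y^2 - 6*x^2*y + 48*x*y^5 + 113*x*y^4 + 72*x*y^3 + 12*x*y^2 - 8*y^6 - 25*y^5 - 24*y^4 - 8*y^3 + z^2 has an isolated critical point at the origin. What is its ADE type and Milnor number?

The Hessian of f at 0 has rank 1. Corank 2; j^3 = (x - 2*y)^3 is a perfect cube, so E-series; the 5-jet and mu = 8 give E_8.

Type E_8, Milnor number mu = 8.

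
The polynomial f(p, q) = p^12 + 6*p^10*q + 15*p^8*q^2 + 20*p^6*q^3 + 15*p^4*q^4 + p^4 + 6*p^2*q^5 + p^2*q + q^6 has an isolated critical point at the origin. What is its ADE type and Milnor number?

Type D_{7}, Milnor number mu = 7.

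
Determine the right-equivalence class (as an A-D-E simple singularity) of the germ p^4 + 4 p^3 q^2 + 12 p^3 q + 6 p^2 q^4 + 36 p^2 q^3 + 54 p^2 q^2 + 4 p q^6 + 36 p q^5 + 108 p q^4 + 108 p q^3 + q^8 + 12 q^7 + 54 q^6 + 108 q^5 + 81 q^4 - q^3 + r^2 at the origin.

The Hessian of f at 0 has rank 1. Corank 2; j^3 = -q^3 is a perfect cube, so E-series; the 4-jet and mu = 6 give E_6.

E_6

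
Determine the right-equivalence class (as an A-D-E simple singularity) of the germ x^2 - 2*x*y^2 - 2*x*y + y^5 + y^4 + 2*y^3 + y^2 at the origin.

The Hessian of f at 0 is [[2, -2], [-2, 2]] with rank 1, so corank 1. A Groebner basis of the Jacobian ideal J(f) in C{x,y} is {x^2 - 2*x*y + x - y, -x + y^2 + y}; counting standard monomials gives mu = 4. Corank 1: A-series; mu = 4 gives A_4.

A_{4}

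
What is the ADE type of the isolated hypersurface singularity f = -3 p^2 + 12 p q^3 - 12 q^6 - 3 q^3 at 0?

A_2

The Hessian of f at 0 is [[-6, 0], [0, 0]] with rank 1, so corank 1. A Groebner basis of the Jacobian ideal J(f) in C{p,q} is {q^2, p}; counting standard monomials gives mu = 2. Corank 1: A-series; mu = 2 gives A_2.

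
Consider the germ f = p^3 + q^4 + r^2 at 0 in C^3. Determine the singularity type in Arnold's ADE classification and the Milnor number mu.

The Hessian of f at 0 has rank 1. Corank 2; j^3 = p^3 is a perfect cube, so E-series; the 4-jet and mu = 6 give E_6.

Type E_{6}, Milnor number mu = 6.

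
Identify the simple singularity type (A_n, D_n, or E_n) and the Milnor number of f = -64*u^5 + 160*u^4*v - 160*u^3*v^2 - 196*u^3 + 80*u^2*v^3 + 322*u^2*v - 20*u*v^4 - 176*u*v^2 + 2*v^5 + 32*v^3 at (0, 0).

Type D6, Milnor number mu = 6.

The Hessian of f at 0 is [[0, 0], [0, 0]] with rank 0, so corank 2. A Groebner basis of the Jacobian ideal J(f) in C{u,v} is {-16807*u*v/10 + v^4 + 4802*v^2/5, u*v^2 - 4*v^3/7, u^2 - 15*u*v/14 + 2*v^2/7}; counting standard monomials gives mu = 6. Corank 2; j^3 = -2*(2*u - v)*(7*u - 4*v)^2 has shape L^2 M (L != M), so D-series; mu = 6 gives D_6.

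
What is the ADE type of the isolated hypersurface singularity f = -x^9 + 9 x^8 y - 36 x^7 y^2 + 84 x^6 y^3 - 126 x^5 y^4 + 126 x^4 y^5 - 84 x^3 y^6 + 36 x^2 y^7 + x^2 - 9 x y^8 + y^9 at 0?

The Hessian of f at 0 is [[2, 0], [0, 0]] with rank 1, so corank 1. A Groebner basis of the Jacobian ideal J(f) in C{x,y} is {y^8, x}; counting standard monomials gives mu = 8. Corank 1: A-series; mu = 8 gives A_8.

A_8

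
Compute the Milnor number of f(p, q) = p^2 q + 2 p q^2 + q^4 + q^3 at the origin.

5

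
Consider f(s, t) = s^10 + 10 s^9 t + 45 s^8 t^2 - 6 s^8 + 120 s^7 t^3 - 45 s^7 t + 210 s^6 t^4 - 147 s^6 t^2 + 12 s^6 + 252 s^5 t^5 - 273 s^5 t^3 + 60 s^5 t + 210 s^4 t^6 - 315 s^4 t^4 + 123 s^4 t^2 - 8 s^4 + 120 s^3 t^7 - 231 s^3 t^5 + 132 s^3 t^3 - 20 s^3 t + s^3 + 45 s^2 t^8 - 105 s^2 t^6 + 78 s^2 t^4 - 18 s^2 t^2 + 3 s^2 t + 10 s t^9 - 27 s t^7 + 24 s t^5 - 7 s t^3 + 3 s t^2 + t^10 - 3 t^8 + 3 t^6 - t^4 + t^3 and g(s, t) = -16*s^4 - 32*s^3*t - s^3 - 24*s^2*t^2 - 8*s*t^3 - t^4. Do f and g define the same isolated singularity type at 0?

No.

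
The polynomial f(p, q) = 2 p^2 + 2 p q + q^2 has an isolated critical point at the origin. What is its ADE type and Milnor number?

The Hessian of f at 0 has rank 2. Corank 0: nondegenerate Morse point, so A_1.

Type A1, Milnor number mu = 1.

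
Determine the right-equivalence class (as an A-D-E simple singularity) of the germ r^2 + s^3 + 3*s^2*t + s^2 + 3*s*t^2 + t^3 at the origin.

The Hessian of f at 0 has rank 2. Corank 1: A-series; mu = 2 gives A_2.

A_{2}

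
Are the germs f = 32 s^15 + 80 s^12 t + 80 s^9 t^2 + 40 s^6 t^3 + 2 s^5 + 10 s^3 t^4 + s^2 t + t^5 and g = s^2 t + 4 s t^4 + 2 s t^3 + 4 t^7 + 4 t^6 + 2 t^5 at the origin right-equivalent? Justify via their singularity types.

Yes.

The Hessian of f at 0 has rank 0. Corank 2; j^3 = s^2*t has shape L^2 M (L != M), so D-series; mu = 6 gives D_6. The Hessian of g at 0 has rank 0. Corank 2; j^3 = s^2*t has shape L^2 M (L != M), so D-series; mu = 6 gives D_6. Both have type D_6, hence right-equivalent.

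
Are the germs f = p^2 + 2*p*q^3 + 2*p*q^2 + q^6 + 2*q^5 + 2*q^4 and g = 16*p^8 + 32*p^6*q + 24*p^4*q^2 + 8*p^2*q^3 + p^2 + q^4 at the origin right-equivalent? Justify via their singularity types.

Yes.

The Hessian of f at 0 has rank 1. Corank 1: A-series; mu = 3 gives A_3. The Hessian of g at 0 has rank 1. Corank 1: A-series; mu = 3 gives A_3. Both have type A_3, hence right-equivalent.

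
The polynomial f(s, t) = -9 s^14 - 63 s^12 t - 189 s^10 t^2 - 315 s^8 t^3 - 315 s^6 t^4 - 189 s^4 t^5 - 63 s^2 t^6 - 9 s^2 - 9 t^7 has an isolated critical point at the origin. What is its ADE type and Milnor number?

The Hessian of f at 0 has rank 1. Corank 1: A-series; mu = 6 gives A_6.

Type A_6, Milnor number mu = 6.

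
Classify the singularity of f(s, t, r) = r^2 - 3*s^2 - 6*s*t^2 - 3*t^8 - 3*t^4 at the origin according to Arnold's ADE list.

A_7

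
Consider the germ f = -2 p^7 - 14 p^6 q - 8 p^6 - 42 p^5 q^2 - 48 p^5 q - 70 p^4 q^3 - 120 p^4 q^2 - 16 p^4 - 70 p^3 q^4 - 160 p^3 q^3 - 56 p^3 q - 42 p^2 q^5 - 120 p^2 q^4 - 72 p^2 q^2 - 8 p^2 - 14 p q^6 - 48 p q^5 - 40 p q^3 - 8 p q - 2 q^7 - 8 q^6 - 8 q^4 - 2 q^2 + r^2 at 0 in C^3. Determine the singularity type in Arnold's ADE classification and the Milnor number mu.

Type A_6, Milnor number mu = 6.

The Hessian of f at 0 has rank 2. Corank 1: A-series; mu = 6 gives A_6.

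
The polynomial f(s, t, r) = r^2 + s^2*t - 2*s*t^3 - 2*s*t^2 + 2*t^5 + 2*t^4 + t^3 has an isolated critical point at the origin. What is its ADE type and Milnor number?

Type D6, Milnor number mu = 6.

The Hessian of f at 0 has rank 1. Corank 2; j^3 = t*(s - t)^2 has shape L^2 M (L != M), so D-series; mu = 6 gives D_6.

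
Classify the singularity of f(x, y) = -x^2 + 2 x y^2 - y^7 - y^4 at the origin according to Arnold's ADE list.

The Hessian of f at 0 is [[-2, 0], [0, 0]] with rank 1, so corank 1. A Groebner basis of the Jacobian ideal J(f) in C{x,y} is {x^3, -x + y^2}; counting standard monomials gives mu = 6. Corank 1: A-series; mu = 6 gives A_6.

A6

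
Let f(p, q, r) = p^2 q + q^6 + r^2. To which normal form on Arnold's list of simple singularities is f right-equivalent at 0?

D_{7}

The Hessian of f at 0 has rank 1. Corank 2; j^3 = p^2*q has shape L^2 M (L != M), so D-series; mu = 7 gives D_7.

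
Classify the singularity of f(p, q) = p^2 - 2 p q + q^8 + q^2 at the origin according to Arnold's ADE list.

A_{7}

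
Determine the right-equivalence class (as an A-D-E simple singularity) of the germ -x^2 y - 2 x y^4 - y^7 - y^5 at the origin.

The Hessian of f at 0 is [[0, 0], [0, 0]] with rank 0, so corank 2. A Groebner basis of the Jacobian ideal J(f) in C{x,y} is {x*y + y^4, x*y^2, x^2 - 5*x*y}; counting standard monomials gives mu = 6. Corank 2; j^3 = -x^2*y has shape L^2 M (L != M), so D-series; mu = 6 gives D_6.

D_{6}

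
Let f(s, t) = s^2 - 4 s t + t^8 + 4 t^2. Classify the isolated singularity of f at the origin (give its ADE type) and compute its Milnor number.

Type A_7, Milnor number mu = 7.

The Hessian of f at 0 has rank 1. Corank 1: A-series; mu = 7 gives A_7.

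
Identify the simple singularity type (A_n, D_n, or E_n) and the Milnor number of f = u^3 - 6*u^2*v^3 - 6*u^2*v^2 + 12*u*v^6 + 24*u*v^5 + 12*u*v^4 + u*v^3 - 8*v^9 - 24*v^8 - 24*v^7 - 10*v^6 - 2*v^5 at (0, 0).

Type E_{7}, Milnor number mu = 7.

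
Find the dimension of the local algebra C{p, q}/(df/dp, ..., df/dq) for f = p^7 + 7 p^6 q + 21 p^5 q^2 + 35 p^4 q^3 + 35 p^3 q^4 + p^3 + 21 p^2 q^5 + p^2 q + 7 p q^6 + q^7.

8

The Hessian of f at 0 has rank 0. Corank 2; j^3 = p^2*(p + q) has shape L^2 M (L != M), so D-series; mu = 8 gives D_8.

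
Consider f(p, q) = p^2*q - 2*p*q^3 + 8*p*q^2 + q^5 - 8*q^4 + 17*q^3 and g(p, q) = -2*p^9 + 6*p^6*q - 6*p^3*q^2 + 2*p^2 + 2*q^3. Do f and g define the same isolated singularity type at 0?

No.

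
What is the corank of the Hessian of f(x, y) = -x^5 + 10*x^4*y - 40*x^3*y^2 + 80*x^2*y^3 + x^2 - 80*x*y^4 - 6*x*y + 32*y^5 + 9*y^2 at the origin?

1

The Hessian at 0 is [[2, -6], [-6, 18]] of rank 1; hence corank 1.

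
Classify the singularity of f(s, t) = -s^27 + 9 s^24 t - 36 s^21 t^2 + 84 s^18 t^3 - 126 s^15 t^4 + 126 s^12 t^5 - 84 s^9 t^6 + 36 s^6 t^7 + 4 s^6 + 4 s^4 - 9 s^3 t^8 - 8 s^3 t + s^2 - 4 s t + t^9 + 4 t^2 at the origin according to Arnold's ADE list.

A_8

The Hessian of f at 0 is [[2, -4], [-4, 8]] with rank 1, so corank 1. A Groebner basis of the Jacobian ideal J(f) in C{s,t} is {-s^2/8 + s*t^3 + 5*s*t/8 - 3*t^2/4, -3*s^2/32 + 7*s*t/16 + t^4 - t^2/2, s^3 + s/2 - t, s^2*t - 2*s*t^2 + s/12 + 4*t^3/3 - t/6}; counting standard monomials gives mu = 8. Corank 1: A-series; mu = 8 gives A_8.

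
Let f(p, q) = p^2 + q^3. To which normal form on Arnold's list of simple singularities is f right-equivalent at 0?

A2

The Hessian of f at 0 has rank 1. Corank 1: A-series; mu = 2 gives A_2.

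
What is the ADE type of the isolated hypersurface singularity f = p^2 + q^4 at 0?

The Hessian of f at 0 has rank 1. Corank 1: A-series; mu = 3 gives A_3.

A3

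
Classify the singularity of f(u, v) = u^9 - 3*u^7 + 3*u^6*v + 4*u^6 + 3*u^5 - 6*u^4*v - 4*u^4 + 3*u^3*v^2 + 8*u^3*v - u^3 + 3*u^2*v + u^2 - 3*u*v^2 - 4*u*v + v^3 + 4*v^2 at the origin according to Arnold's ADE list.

A2

The Hessian of f at 0 is [[2, -4], [-4, 8]] with rank 1, so corank 1. A Groebner basis of the Jacobian ideal J(f) in C{u,v} is {v^2, u - 2*v}; counting standard monomials gives mu = 2. Corank 1: A-series; mu = 2 gives A_2.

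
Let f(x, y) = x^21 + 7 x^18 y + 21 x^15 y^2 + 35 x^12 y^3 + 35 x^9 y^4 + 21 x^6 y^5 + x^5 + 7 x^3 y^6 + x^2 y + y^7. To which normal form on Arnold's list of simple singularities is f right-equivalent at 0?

D8

The Hessian of f at 0 is [[0, 0], [0, 0]] with rank 0, so corank 2. A Groebner basis of the Jacobian ideal J(f) in C{x,y} is {x^2/7 + y^6, x^3, x*y}; counting standard monomials gives mu = 8. Corank 2; j^3 = x^2*y has shape L^2 M (L != M), so D-series; mu = 8 gives D_8.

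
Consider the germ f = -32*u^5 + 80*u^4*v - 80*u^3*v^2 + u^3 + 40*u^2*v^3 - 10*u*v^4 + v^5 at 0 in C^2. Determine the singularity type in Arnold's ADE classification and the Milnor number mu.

The Hessian of f at 0 is [[0, 0], [0, 0]] with rank 0, so corank 2. A Groebner basis of the Jacobian ideal J(f) in C{u,v} is {v^5, u*v^3 - v^4/8, u^2}; counting standard monomials gives mu = 8. Corank 2; j^3 = u^3 is a perfect cube, so E-series; the 5-jet and mu = 8 give E_8.

Type E_{8}, Milnor number mu = 8.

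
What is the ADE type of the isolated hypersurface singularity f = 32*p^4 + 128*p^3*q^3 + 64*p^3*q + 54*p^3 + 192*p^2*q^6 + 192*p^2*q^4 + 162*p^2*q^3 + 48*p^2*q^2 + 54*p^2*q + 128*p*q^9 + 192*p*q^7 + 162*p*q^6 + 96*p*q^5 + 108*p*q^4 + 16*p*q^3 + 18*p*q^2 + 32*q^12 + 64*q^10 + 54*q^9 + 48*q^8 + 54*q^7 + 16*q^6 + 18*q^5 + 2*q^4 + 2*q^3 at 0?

E6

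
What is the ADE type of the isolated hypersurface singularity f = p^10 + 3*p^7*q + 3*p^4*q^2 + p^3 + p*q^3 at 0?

E7

The Hessian of f at 0 has rank 0. Corank 2; j^3 = p^3 is a perfect cube, so E-series; the 4-jet and mu = 7 give E_7.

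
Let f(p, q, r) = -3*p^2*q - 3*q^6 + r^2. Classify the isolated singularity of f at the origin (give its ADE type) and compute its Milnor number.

The Hessian of f at 0 has rank 1. Corank 2; j^3 = -3*p^2*q has shape L^2 M (L != M), so D-series; mu = 7 gives D_7.

Type D_{7}, Milnor number mu = 7.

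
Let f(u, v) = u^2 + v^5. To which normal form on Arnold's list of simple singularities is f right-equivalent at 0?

A_{4}

The Hessian of f at 0 is [[2, 0], [0, 0]] with rank 1, so corank 1. A Groebner basis of the Jacobian ideal J(f) in C{u,v} is {v^4, u}; counting standard monomials gives mu = 4. Corank 1: A-series; mu = 4 gives A_4.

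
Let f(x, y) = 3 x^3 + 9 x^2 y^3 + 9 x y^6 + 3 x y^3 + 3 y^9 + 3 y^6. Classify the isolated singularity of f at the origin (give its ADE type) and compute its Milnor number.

Type E_{7}, Milnor number mu = 7.

The Hessian of f at 0 is [[0, 0], [0, 0]] with rank 0, so corank 2. A Groebner basis of the Jacobian ideal J(f) in C{x,y} is {x^3, x*y^2, 3*x^2 + y^3}; counting standard monomials gives mu = 7. Corank 2; j^3 = 3*x^3 is a perfect cube, so E-series; the 4-jet and mu = 7 give E_7.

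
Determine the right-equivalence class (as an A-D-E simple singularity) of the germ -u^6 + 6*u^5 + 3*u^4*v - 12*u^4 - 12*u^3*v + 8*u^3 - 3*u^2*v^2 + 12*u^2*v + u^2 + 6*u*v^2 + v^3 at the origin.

A2

The Hessian of f at 0 has rank 1. Corank 1: A-series; mu = 2 gives A_2.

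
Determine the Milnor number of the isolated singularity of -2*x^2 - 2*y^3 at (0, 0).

2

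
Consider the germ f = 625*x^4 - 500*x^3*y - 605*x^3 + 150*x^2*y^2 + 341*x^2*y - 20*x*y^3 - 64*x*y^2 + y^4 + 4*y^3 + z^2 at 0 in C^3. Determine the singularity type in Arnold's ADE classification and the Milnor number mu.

The Hessian of f at 0 has rank 1. Corank 2; j^3 = -(5*x - y)*(11*x - 2*y)^2 has shape L^2 M (L != M), so D-series; mu = 5 gives D_5.

Type D_{5}, Milnor number mu = 5.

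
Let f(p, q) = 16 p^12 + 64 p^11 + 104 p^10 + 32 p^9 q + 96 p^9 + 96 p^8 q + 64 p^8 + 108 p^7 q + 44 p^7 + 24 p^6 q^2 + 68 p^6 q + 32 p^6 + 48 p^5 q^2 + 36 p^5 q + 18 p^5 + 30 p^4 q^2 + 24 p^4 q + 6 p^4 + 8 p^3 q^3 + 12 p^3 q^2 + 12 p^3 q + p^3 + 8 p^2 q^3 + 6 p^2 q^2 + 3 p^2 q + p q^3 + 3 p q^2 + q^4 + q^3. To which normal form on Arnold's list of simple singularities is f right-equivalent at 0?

E7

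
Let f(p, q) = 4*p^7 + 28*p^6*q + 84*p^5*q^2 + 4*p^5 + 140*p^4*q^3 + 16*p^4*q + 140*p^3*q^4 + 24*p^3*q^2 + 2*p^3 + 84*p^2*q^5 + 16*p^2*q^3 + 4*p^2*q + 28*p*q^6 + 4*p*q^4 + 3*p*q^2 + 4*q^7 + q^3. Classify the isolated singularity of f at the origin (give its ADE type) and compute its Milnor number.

The Hessian of f at 0 has rank 0. Corank 2; j^3 = (p + q)*(2*p^2 + 2*p*q + q^2) splits into three distinct lines over C (the quadratic factor has nonzero discriminant), so D_4.

Type D_{4}, Milnor number mu = 4.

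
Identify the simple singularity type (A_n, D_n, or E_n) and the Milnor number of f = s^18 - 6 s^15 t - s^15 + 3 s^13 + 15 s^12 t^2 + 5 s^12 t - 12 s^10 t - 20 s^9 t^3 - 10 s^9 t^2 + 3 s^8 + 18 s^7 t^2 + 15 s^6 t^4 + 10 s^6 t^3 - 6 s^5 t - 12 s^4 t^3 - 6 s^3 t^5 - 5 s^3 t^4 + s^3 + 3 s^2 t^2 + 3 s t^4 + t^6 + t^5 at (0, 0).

Type E_8, Milnor number mu = 8.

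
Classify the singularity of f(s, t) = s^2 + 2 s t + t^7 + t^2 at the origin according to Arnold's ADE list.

The Hessian of f at 0 has rank 1. Corank 1: A-series; mu = 6 gives A_6.

A_{6}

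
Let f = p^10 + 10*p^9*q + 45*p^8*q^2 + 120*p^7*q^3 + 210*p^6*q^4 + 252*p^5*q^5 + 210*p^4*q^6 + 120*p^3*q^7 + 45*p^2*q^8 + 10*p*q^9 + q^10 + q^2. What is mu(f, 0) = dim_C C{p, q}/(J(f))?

The Hessian of f at 0 is [[0, 0], [0, 2]] with rank 1, so corank 1. A Groebner basis of the Jacobian ideal J(f) in C{p,q} is {p^9, q}; counting standard monomials gives mu = 9. Corank 1: A-series; mu = 9 gives A_9.

9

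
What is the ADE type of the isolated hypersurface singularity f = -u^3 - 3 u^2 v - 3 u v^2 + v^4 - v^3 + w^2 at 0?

E6

The Hessian of f at 0 is [[0, 0, 0], [0, 0, 0], [0, 0, 2]] with rank 1, so corank 2. A Groebner basis of the Jacobian ideal J(f) in C{u,v,w} is {v^3, u^2 + 2*u*v + v^2, w}; counting standard monomials gives mu = 6. Corank 2; j^3 = -(u + v)^3 is a perfect cube, so E-series; the 4-jet and mu = 6 give E_6.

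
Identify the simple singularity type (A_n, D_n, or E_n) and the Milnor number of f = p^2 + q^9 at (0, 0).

Type A_{8}, Milnor number mu = 8.

The Hessian of f at 0 is [[2, 0], [0, 0]] with rank 1, so corank 1. A Groebner basis of the Jacobian ideal J(f) in C{p,q} is {q^8, p}; counting standard monomials gives mu = 8. Corank 1: A-series; mu = 8 gives A_8.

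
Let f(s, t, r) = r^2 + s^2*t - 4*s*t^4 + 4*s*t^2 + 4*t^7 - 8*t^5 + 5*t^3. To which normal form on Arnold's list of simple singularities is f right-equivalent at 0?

D_{4}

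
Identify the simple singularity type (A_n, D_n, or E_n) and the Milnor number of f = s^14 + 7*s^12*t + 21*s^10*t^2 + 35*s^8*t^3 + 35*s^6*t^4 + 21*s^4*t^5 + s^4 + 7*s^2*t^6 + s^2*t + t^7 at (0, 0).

The Hessian of f at 0 is [[0, 0], [0, 0]] with rank 0, so corank 2. A Groebner basis of the Jacobian ideal J(f) in C{s,t} is {s^2/7 + t^6, s^3, s*t}; counting standard monomials gives mu = 8. Corank 2; j^3 = s^2*t has shape L^2 M (L != M), so D-series; mu = 8 gives D_8.

Type D_{8}, Milnor number mu = 8.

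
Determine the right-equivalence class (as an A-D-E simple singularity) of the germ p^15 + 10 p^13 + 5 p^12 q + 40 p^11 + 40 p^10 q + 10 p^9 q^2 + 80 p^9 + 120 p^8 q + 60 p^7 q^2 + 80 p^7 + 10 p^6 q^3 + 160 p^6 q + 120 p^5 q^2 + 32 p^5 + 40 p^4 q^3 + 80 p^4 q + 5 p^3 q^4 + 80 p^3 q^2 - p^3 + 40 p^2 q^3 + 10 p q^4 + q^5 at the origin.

E_8

The Hessian of f at 0 has rank 0. Corank 2; j^3 = -p^3 is a perfect cube, so E-series; the 5-jet and mu = 8 give E_8.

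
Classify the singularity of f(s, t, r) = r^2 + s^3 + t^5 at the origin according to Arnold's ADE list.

The Hessian of f at 0 has rank 1. Corank 2; j^3 = s^3 is a perfect cube, so E-series; the 5-jet and mu = 8 give E_8.

E_8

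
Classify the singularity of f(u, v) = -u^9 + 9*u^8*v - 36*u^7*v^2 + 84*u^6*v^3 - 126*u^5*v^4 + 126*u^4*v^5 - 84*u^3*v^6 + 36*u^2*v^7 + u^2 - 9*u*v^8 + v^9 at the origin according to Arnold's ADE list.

The Hessian of f at 0 has rank 1. Corank 1: A-series; mu = 8 gives A_8.

A_{8}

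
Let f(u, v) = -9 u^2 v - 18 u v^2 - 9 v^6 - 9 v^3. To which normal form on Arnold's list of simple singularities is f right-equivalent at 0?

The Hessian of f at 0 is [[0, 0], [0, 0]] with rank 0, so corank 2. A Groebner basis of the Jacobian ideal J(f) in C{u,v} is {u^2/6 + v^5 - v^2/6, u^3 + v^3, u*v + v^2}; counting standard monomials gives mu = 7. Corank 2; j^3 = -9*v*(u + v)^2 has shape L^2 M (L != M), so D-series; mu = 7 gives D_7.

D_7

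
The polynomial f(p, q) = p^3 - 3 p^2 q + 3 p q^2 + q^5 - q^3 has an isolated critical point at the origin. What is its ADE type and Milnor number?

Type E_8, Milnor number mu = 8.

The Hessian of f at 0 is [[0, 0], [0, 0]] with rank 0, so corank 2. A Groebner basis of the Jacobian ideal J(f) in C{p,q} is {q^4, p^2 - 2*p*q + q^2}; counting standard monomials gives mu = 8. Corank 2; j^3 = (p - q)^3 is a perfect cube, so E-series; the 5-jet and mu = 8 give E_8.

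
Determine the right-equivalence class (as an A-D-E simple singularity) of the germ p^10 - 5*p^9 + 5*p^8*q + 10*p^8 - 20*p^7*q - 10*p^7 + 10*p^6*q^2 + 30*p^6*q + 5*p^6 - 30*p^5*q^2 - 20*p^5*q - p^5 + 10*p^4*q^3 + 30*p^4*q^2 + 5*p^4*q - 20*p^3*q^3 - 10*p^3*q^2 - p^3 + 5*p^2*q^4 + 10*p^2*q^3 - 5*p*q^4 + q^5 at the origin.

The Hessian of f at 0 is [[0, 0], [0, 0]] with rank 0, so corank 2. A Groebner basis of the Jacobian ideal J(f) in C{p,q} is {q^5, p*q^3 - q^4/4, p^2}; counting standard monomials gives mu = 8. Corank 2; j^3 = -p^3 is a perfect cube, so E-series; the 5-jet and mu = 8 give E_8.

E_{8}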